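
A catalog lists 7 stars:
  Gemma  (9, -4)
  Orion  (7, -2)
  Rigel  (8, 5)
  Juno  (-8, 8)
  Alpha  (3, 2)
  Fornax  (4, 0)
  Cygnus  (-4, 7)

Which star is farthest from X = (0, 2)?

Gemma

Squared Euclidean distances:
d²(X, Gemma) = (0−9)² + (2−(-4))² = 81 + 36 = 117
d²(X, Orion) = (0−7)² + (2−(-2))² = 49 + 16 = 65
d²(X, Rigel) = (0−8)² + (2−5)² = 64 + 9 = 73
d²(X, Juno) = (0−(-8))² + (2−8)² = 64 + 36 = 100
d²(X, Alpha) = (0−3)² + (2−2)² = 9 + 0 = 9
d²(X, Fornax) = (0−4)² + (2−0)² = 16 + 4 = 20
d²(X, Cygnus) = (0−(-4))² + (2−7)² = 16 + 25 = 41
The largest is to Gemma.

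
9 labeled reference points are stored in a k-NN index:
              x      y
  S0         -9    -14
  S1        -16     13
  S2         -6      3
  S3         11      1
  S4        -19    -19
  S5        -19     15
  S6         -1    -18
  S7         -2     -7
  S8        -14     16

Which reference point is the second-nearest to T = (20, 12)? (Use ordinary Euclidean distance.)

Squared Euclidean distances:
|TS0|² = (20−(-9))² + (12−(-14))² = 841 + 676 = 1517
|TS1|² = (20−(-16))² + (12−13)² = 1296 + 1 = 1297
|TS2|² = (20−(-6))² + (12−3)² = 676 + 81 = 757
|TS3|² = (20−11)² + (12−1)² = 81 + 121 = 202
|TS4|² = (20−(-19))² + (12−(-19))² = 1521 + 961 = 2482
|TS5|² = (20−(-19))² + (12−15)² = 1521 + 9 = 1530
|TS6|² = (20−(-1))² + (12−(-18))² = 441 + 900 = 1341
|TS7|² = (20−(-2))² + (12−(-7))² = 484 + 361 = 845
|TS8|² = (20−(-14))² + (12−16)² = 1156 + 16 = 1172
Sorted ascending: S3, S2, S7, … — the second-nearest is S2.

S2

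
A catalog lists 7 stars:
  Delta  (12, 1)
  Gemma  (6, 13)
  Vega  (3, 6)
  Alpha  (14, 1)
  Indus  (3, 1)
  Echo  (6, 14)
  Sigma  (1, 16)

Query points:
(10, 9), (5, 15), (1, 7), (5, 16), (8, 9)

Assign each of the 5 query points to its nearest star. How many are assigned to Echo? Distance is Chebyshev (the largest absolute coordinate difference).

2

(10, 9) — d to each: Delta:8, Gemma:4, Vega:7, Alpha:8, Indus:8, Echo:5, Sigma:9 → nearest is Gemma
(5, 15) — d to each: Delta:14, Gemma:2, Vega:9, Alpha:14, Indus:14, Echo:1, Sigma:4 → nearest is Echo
(1, 7) — d to each: Delta:11, Gemma:6, Vega:2, Alpha:13, Indus:6, Echo:7, Sigma:9 → nearest is Vega
(5, 16) — d to each: Delta:15, Gemma:3, Vega:10, Alpha:15, Indus:15, Echo:2, Sigma:4 → nearest is Echo
(8, 9) — d to each: Delta:8, Gemma:4, Vega:5, Alpha:8, Indus:8, Echo:5, Sigma:7 → nearest is Gemma
2 of the 5 points have Echo as nearest.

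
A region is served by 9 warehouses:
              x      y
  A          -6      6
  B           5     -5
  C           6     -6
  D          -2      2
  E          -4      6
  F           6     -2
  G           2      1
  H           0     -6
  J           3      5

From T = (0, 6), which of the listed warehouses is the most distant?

Squared Euclidean distances:
|TA|² = 36 + 0 = 36
|TB|² = 25 + 121 = 146
|TC|² = 36 + 144 = 180
|TD|² = 4 + 16 = 20
|TE|² = 16 + 0 = 16
|TF|² = 36 + 64 = 100
|TG|² = 4 + 25 = 29
|TH|² = 0 + 144 = 144
|TJ|² = 9 + 1 = 10
The largest is to C.

C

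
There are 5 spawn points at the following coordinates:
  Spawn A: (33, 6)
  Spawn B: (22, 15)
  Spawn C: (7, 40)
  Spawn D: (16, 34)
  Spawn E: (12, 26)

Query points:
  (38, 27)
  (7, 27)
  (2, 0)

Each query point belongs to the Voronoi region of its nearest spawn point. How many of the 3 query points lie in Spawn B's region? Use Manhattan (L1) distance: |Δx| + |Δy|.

(38, 27) — d to each: Spawn A:26, Spawn B:28, Spawn C:44, Spawn D:29, Spawn E:27 → nearest is Spawn A
(7, 27) — d to each: Spawn A:47, Spawn B:27, Spawn C:13, Spawn D:16, Spawn E:6 → nearest is Spawn E
(2, 0) — d to each: Spawn A:37, Spawn B:35, Spawn C:45, Spawn D:48, Spawn E:36 → nearest is Spawn B
1 of the 3 points has Spawn B as nearest.

1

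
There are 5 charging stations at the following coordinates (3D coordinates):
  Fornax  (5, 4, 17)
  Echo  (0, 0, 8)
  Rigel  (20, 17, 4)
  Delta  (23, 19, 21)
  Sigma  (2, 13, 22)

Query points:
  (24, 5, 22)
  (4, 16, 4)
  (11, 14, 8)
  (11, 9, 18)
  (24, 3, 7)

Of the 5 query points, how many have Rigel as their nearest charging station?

3

(24, 5, 22) — d² to each: Fornax:387, Echo:797, Rigel:484, Delta:198, Sigma:548 → nearest is Delta
(4, 16, 4) — d² to each: Fornax:314, Echo:288, Rigel:257, Delta:659, Sigma:337 → nearest is Rigel
(11, 14, 8) — d² to each: Fornax:217, Echo:317, Rigel:106, Delta:338, Sigma:278 → nearest is Rigel
(11, 9, 18) — d² to each: Fornax:62, Echo:302, Rigel:341, Delta:253, Sigma:113 → nearest is Fornax
(24, 3, 7) — d² to each: Fornax:462, Echo:586, Rigel:221, Delta:453, Sigma:809 → nearest is Rigel
3 of the 5 points have Rigel as nearest.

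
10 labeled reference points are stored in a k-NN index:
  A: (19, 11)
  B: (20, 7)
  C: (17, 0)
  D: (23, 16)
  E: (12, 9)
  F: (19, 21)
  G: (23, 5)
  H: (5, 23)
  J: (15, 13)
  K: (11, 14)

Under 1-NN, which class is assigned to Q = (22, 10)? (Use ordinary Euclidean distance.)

A

Since √ is increasing, it suffices to compare squared distances:
|QA|² = (22−19)² + (10−11)² = 9 + 1 = 10
|QB|² = (22−20)² + (10−7)² = 4 + 9 = 13
|QC|² = (22−17)² + (10−0)² = 25 + 100 = 125
|QD|² = (22−23)² + (10−16)² = 1 + 36 = 37
|QE|² = (22−12)² + (10−9)² = 100 + 1 = 101
|QF|² = (22−19)² + (10−21)² = 9 + 121 = 130
|QG|² = (22−23)² + (10−5)² = 1 + 25 = 26
|QH|² = (22−5)² + (10−23)² = 289 + 169 = 458
|QJ|² = (22−15)² + (10−13)² = 49 + 9 = 58
|QK|² = (22−11)² + (10−14)² = 121 + 16 = 137
The smallest is to A, so Q lies in the Voronoi region of A.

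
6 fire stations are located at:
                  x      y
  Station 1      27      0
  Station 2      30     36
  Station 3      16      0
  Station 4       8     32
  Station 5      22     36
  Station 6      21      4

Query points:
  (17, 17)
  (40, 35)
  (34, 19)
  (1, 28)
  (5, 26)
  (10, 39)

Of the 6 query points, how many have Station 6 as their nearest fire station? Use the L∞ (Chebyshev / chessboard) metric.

(17, 17) — d to each: Station 1:17, Station 2:19, Station 3:17, Station 4:15, Station 5:19, Station 6:13 → nearest is Station 6
(40, 35) — d to each: Station 1:35, Station 2:10, Station 3:35, Station 4:32, Station 5:18, Station 6:31 → nearest is Station 2
(34, 19) — d to each: Station 1:19, Station 2:17, Station 3:19, Station 4:26, Station 5:17, Station 6:15 → nearest is Station 6
(1, 28) — d to each: Station 1:28, Station 2:29, Station 3:28, Station 4:7, Station 5:21, Station 6:24 → nearest is Station 4
(5, 26) — d to each: Station 1:26, Station 2:25, Station 3:26, Station 4:6, Station 5:17, Station 6:22 → nearest is Station 4
(10, 39) — d to each: Station 1:39, Station 2:20, Station 3:39, Station 4:7, Station 5:12, Station 6:35 → nearest is Station 4
2 of the 6 points have Station 6 as nearest.

2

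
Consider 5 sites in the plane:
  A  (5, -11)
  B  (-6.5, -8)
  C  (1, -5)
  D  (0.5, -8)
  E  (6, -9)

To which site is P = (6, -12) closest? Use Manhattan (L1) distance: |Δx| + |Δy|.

d(P,A) = |6−5| + |-12−(-11)| = 1 + 1 = 2
d(P,B) = |6−(-6.5)| + |-12−(-8)| = 12.5 + 4 = 16.5
d(P,C) = |6−1| + |-12−(-5)| = 5 + 7 = 12
d(P,D) = |6−0.5| + |-12−(-8)| = 5.5 + 4 = 9.5
d(P,E) = |6−6| + |-12−(-9)| = 0 + 3 = 3
The smallest is to A, so P lies in the Voronoi region of A.

A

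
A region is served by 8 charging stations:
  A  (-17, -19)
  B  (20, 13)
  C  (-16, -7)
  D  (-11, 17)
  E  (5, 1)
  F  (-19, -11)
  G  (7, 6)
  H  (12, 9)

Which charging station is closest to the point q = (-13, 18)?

Squared Euclidean distances:
|qA|² = (-13−(-17))² + (18−(-19))² = 16 + 1369 = 1385
|qB|² = (-13−20)² + (18−13)² = 1089 + 25 = 1114
|qC|² = (-13−(-16))² + (18−(-7))² = 9 + 625 = 634
|qD|² = (-13−(-11))² + (18−17)² = 4 + 1 = 5
|qE|² = (-13−5)² + (18−1)² = 324 + 289 = 613
|qF|² = (-13−(-19))² + (18−(-11))² = 36 + 841 = 877
|qG|² = (-13−7)² + (18−6)² = 400 + 144 = 544
|qH|² = (-13−12)² + (18−9)² = 625 + 81 = 706
The smallest is to D, so q lies in the Voronoi region of D.

D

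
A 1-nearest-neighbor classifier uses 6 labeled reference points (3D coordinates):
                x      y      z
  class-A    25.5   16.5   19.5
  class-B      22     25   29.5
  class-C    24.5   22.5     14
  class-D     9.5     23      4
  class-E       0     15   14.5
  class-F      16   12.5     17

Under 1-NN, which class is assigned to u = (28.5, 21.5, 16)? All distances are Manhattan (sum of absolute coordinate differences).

d(u, class-A) = |28.5−25.5| + |21.5−16.5| + |16−19.5| = 3 + 5 + 3.5 = 11.5
d(u, class-B) = |28.5−22| + |21.5−25| + |16−29.5| = 6.5 + 3.5 + 13.5 = 23.5
d(u, class-C) = |28.5−24.5| + |21.5−22.5| + |16−14| = 4 + 1 + 2 = 7
d(u, class-D) = |28.5−9.5| + |21.5−23| + |16−4| = 19 + 1.5 + 12 = 32.5
d(u, class-E) = |28.5−0| + |21.5−15| + |16−14.5| = 28.5 + 6.5 + 1.5 = 36.5
d(u, class-F) = |28.5−16| + |21.5−12.5| + |16−17| = 12.5 + 9 + 1 = 22.5
The smallest is to class-C, so u lies in the Voronoi region of class-C.

class-C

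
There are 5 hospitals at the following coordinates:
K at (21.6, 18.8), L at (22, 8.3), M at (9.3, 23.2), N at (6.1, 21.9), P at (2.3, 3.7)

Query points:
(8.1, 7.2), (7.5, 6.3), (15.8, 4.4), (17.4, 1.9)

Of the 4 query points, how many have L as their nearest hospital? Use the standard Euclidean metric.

(8.1, 7.2) — d² to each: K:316.81, L:194.42, M:257.44, N:220.09, P:45.89 → nearest is P
(7.5, 6.3) — d² to each: K:355.06, L:214.25, M:288.85, N:245.32, P:33.8 → nearest is P
(15.8, 4.4) — d² to each: K:241, L:53.65, M:395.69, N:400.34, P:182.74 → nearest is L
(17.4, 1.9) — d² to each: K:303.25, L:62.12, M:519.3, N:527.69, P:231.25 → nearest is L
2 of the 4 points have L as nearest.

2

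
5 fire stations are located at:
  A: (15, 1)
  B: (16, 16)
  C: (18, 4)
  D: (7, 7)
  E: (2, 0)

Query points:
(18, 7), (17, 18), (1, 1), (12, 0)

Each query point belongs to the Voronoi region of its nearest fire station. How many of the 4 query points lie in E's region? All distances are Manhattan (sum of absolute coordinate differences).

(18, 7) — d to each: A:9, B:11, C:3, D:11, E:23 → nearest is C
(17, 18) — d to each: A:19, B:3, C:15, D:21, E:33 → nearest is B
(1, 1) — d to each: A:14, B:30, C:20, D:12, E:2 → nearest is E
(12, 0) — d to each: A:4, B:20, C:10, D:12, E:10 → nearest is A
1 of the 4 points has E as nearest.

1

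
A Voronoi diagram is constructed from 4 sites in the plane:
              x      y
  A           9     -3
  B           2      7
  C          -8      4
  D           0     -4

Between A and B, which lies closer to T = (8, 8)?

Compare squared distances:
|TA|² = (8−9)² + (8−(-3))² = 1 + 121 = 122
|TB|² = (8−2)² + (8−7)² = 36 + 1 = 37
122 > 37, so B is closer.

B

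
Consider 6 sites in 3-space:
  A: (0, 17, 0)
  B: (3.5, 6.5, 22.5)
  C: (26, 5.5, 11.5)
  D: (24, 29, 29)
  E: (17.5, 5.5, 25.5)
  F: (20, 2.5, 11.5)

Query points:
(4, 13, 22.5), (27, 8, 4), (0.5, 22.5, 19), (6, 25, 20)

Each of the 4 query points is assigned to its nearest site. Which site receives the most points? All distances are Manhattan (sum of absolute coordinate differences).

(4, 13, 22.5) — d to each: A:30.5, B:7, C:40.5, D:42.5, E:24, F:37.5 → nearest is B
(27, 8, 4) — d to each: A:40, B:43.5, C:11, D:49, E:33.5, F:20 → nearest is C
(0.5, 22.5, 19) — d to each: A:25, B:22.5, C:50, D:40, E:40.5, F:47 → nearest is B
(6, 25, 20) — d to each: A:34, B:23.5, C:48, D:31, E:36.5, F:45 → nearest is B
Tally — B:3, C:1. B captures the most (3).

B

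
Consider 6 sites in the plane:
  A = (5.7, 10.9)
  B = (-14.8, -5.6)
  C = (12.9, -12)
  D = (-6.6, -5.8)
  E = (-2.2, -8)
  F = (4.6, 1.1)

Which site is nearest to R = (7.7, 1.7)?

F

Squared Euclidean distances:
|RA|² = (7.7−5.7)² + (1.7−10.9)² = 4 + 84.64 = 88.64
|RB|² = (7.7−(-14.8))² + (1.7−(-5.6))² = 506.25 + 53.29 = 559.54
|RC|² = (7.7−12.9)² + (1.7−(-12))² = 27.04 + 187.69 = 214.73
|RD|² = (7.7−(-6.6))² + (1.7−(-5.8))² = 204.49 + 56.25 = 260.74
|RE|² = (7.7−(-2.2))² + (1.7−(-8))² = 98.01 + 94.09 = 192.1
|RF|² = (7.7−4.6)² + (1.7−1.1)² = 9.61 + 0.36 = 9.97
F is nearest.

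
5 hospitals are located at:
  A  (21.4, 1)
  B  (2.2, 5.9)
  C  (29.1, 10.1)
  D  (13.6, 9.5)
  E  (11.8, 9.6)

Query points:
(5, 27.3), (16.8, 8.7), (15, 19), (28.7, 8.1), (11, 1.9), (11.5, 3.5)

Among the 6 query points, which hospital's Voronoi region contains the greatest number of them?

E

(5, 27.3) — d² to each: A:960.65, B:465.8, C:876.65, D:390.8, E:359.53 → nearest is E
(16.8, 8.7) — d² to each: A:80.45, B:221, C:153.25, D:10.88, E:25.81 → nearest is D
(15, 19) — d² to each: A:364.96, B:335.45, C:278.02, D:92.21, E:98.6 → nearest is D
(28.7, 8.1) — d² to each: A:103.7, B:707.09, C:4.16, D:229.97, E:287.86 → nearest is C
(11, 1.9) — d² to each: A:108.97, B:93.44, C:394.85, D:64.52, E:59.93 → nearest is E
(11.5, 3.5) — d² to each: A:104.26, B:92.25, C:353.32, D:40.41, E:37.3 → nearest is E
Tally — C:1, D:2, E:3. E captures the most (3).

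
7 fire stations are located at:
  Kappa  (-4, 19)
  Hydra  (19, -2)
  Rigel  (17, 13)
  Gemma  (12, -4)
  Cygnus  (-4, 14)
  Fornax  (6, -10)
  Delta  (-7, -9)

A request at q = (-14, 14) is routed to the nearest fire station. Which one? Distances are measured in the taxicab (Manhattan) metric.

d(q, Kappa) = 10 + 5 = 15
d(q, Hydra) = 33 + 16 = 49
d(q, Rigel) = 31 + 1 = 32
d(q, Gemma) = 26 + 18 = 44
d(q, Cygnus) = 10 + 0 = 10
d(q, Fornax) = 20 + 24 = 44
d(q, Delta) = 7 + 23 = 30
The smallest is to Cygnus, so q lies in the Voronoi region of Cygnus.

Cygnus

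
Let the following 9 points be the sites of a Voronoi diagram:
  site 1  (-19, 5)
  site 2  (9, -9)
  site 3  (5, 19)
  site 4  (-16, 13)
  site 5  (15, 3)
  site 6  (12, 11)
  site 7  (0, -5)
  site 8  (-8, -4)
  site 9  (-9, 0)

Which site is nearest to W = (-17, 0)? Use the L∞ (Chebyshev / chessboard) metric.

d(W, site 1) = max(2, 5) = 5
d(W, site 2) = max(26, 9) = 26
d(W, site 3) = max(22, 19) = 22
d(W, site 4) = max(1, 13) = 13
d(W, site 5) = max(32, 3) = 32
d(W, site 6) = max(29, 11) = 29
d(W, site 7) = max(17, 5) = 17
d(W, site 8) = max(9, 4) = 9
d(W, site 9) = max(8, 0) = 8
The smallest is to site 1, so W lies in the Voronoi region of site 1.

site 1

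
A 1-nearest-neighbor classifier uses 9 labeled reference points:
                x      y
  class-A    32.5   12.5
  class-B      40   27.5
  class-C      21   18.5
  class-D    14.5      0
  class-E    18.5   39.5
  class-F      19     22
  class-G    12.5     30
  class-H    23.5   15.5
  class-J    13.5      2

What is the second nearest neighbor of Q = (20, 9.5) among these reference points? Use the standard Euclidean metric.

class-C

Since √ is increasing, it suffices to compare squared distances:
d²(Q, class-A) = 156.25 + 9 = 165.25
d²(Q, class-B) = 400 + 324 = 724
d²(Q, class-C) = 1 + 81 = 82
d²(Q, class-D) = 30.25 + 90.25 = 120.5
d²(Q, class-E) = 2.25 + 900 = 902.25
d²(Q, class-F) = 1 + 156.25 = 157.25
d²(Q, class-G) = 56.25 + 420.25 = 476.5
d²(Q, class-H) = 12.25 + 36 = 48.25
d²(Q, class-J) = 42.25 + 56.25 = 98.5
Sorted ascending: class-H, class-C, class-J, … — the second-nearest is class-C.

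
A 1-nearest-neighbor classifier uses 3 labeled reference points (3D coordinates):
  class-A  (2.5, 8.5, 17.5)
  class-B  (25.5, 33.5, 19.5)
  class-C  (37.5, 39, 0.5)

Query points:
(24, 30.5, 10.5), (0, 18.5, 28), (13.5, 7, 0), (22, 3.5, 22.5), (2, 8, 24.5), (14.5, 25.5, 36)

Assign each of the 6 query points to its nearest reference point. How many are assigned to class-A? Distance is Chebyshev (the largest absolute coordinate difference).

(24, 30.5, 10.5) — d to each: class-A:22, class-B:9, class-C:13.5 → nearest is class-B
(0, 18.5, 28) — d to each: class-A:10.5, class-B:25.5, class-C:37.5 → nearest is class-A
(13.5, 7, 0) — d to each: class-A:17.5, class-B:26.5, class-C:32 → nearest is class-A
(22, 3.5, 22.5) — d to each: class-A:19.5, class-B:30, class-C:35.5 → nearest is class-A
(2, 8, 24.5) — d to each: class-A:7, class-B:25.5, class-C:35.5 → nearest is class-A
(14.5, 25.5, 36) — d to each: class-A:18.5, class-B:16.5, class-C:35.5 → nearest is class-B
4 of the 6 points have class-A as nearest.

4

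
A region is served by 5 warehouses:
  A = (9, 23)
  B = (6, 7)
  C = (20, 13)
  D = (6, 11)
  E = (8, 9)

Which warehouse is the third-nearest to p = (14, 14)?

Compare squared distances (the ordering matches that of the actual distances):
|pA|² = (14−9)² + (14−23)² = 25 + 81 = 106
|pB|² = (14−6)² + (14−7)² = 64 + 49 = 113
|pC|² = (14−20)² + (14−13)² = 36 + 1 = 37
|pD|² = (14−6)² + (14−11)² = 64 + 9 = 73
|pE|² = (14−8)² + (14−9)² = 36 + 25 = 61
Sorted ascending: C, E, D, A, … — the third-nearest is D.

D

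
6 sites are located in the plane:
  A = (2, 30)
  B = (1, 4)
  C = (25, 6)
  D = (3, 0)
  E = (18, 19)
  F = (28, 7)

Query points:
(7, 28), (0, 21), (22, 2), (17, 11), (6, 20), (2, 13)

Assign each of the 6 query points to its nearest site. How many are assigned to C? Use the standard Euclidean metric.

1

(7, 28) — d² to each: A:29, B:612, C:808, D:800, E:202, F:882 → nearest is A
(0, 21) — d² to each: A:85, B:290, C:850, D:450, E:328, F:980 → nearest is A
(22, 2) — d² to each: A:1184, B:445, C:25, D:365, E:305, F:61 → nearest is C
(17, 11) — d² to each: A:586, B:305, C:89, D:317, E:65, F:137 → nearest is E
(6, 20) — d² to each: A:116, B:281, C:557, D:409, E:145, F:653 → nearest is A
(2, 13) — d² to each: A:289, B:82, C:578, D:170, E:292, F:712 → nearest is B
1 of the 6 points has C as nearest.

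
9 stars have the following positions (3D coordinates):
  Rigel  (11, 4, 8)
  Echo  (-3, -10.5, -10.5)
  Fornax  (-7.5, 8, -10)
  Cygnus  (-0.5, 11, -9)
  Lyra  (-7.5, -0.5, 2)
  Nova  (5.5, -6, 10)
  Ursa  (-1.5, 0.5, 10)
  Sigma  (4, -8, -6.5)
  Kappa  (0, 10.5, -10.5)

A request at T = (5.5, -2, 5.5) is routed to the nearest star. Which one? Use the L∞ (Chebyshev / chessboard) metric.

Nova

d(T, Rigel) = max(5.5, 6, 2.5) = 6
d(T, Echo) = max(8.5, 8.5, 16) = 16
d(T, Fornax) = max(13, 10, 15.5) = 15.5
d(T, Cygnus) = max(6, 13, 14.5) = 14.5
d(T, Lyra) = max(13, 1.5, 3.5) = 13
d(T, Nova) = max(0, 4, 4.5) = 4.5
d(T, Ursa) = max(7, 2.5, 4.5) = 7
d(T, Sigma) = max(1.5, 6, 12) = 12
d(T, Kappa) = max(5.5, 12.5, 16) = 16
Minimum is at Nova.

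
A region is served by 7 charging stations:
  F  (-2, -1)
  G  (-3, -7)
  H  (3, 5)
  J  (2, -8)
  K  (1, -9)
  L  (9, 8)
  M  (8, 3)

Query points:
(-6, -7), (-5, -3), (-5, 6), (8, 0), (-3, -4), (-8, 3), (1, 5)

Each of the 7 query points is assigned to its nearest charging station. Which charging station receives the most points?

F

(-6, -7) — d² to each: F:52, G:9, H:225, J:65, K:53, L:450, M:296 → nearest is G
(-5, -3) — d² to each: F:13, G:20, H:128, J:74, K:72, L:317, M:205 → nearest is F
(-5, 6) — d² to each: F:58, G:173, H:65, J:245, K:261, L:200, M:178 → nearest is F
(8, 0) — d² to each: F:101, G:170, H:50, J:100, K:130, L:65, M:9 → nearest is M
(-3, -4) — d² to each: F:10, G:9, H:117, J:41, K:41, L:288, M:170 → nearest is G
(-8, 3) — d² to each: F:52, G:125, H:125, J:221, K:225, L:314, M:256 → nearest is F
(1, 5) — d² to each: F:45, G:160, H:4, J:170, K:196, L:73, M:53 → nearest is H
Tally — F:3, G:2, H:1, M:1. F captures the most (3).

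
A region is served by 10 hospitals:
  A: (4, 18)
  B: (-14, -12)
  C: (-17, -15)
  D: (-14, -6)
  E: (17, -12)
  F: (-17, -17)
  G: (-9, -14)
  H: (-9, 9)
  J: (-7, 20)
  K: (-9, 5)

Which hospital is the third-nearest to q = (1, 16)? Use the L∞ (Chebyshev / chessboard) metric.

d(q,A) = max(3, 2) = 3
d(q,B) = max(15, 28) = 28
d(q,C) = max(18, 31) = 31
d(q,D) = max(15, 22) = 22
d(q,E) = max(16, 28) = 28
d(q,F) = max(18, 33) = 33
d(q,G) = max(10, 30) = 30
d(q,H) = max(10, 7) = 10
d(q,J) = max(8, 4) = 8
d(q,K) = max(10, 11) = 11
Sorted ascending: A, J, H, K, … — the third-nearest is H.

H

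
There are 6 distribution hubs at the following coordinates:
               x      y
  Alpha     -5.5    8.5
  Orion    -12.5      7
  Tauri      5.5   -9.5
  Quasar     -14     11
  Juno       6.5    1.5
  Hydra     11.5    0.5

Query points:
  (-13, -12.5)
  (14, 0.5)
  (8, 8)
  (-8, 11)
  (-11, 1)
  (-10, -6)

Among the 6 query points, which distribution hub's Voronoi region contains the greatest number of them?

(-13, -12.5) — d² to each: Alpha:497.25, Orion:380.5, Tauri:351.25, Quasar:553.25, Juno:576.25, Hydra:769.25 → nearest is Tauri
(14, 0.5) — d² to each: Alpha:444.25, Orion:744.5, Tauri:172.25, Quasar:894.25, Juno:57.25, Hydra:6.25 → nearest is Hydra
(8, 8) — d² to each: Alpha:182.5, Orion:421.25, Tauri:312.5, Quasar:493, Juno:44.5, Hydra:68.5 → nearest is Juno
(-8, 11) — d² to each: Alpha:12.5, Orion:36.25, Tauri:602.5, Quasar:36, Juno:300.5, Hydra:490.5 → nearest is Alpha
(-11, 1) — d² to each: Alpha:86.5, Orion:38.25, Tauri:382.5, Quasar:109, Juno:306.5, Hydra:506.5 → nearest is Orion
(-10, -6) — d² to each: Alpha:230.5, Orion:175.25, Tauri:252.5, Quasar:305, Juno:328.5, Hydra:504.5 → nearest is Orion
Tally — Alpha:1, Orion:2, Tauri:1, Juno:1, Hydra:1. Orion captures the most (2).

Orion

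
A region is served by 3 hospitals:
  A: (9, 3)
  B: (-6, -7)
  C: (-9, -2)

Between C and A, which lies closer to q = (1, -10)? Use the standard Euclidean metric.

Compare squared distances:
|qC|² = (1−(-9))² + (-10−(-2))² = 100 + 64 = 164
|qA|² = (1−9)² + (-10−3)² = 64 + 169 = 233
164 < 233, so C is closer.

C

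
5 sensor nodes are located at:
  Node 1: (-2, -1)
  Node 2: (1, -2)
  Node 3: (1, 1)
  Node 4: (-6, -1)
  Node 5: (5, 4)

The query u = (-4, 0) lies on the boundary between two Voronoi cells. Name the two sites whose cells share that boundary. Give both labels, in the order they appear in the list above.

Squared distances from u to each site:
d²(u, Node 1) = (-4−(-2))² + (0−(-1))² = 4 + 1 = 5
d²(u, Node 2) = (-4−1)² + (0−(-2))² = 25 + 4 = 29
d²(u, Node 3) = (-4−1)² + (0−1)² = 25 + 1 = 26
d²(u, Node 4) = (-4−(-6))² + (0−(-1))² = 4 + 1 = 5
d²(u, Node 5) = (-4−5)² + (0−4)² = 81 + 16 = 97
u is equidistant from Node 1 and Node 4 (both at squared distance 5), and every other site is strictly farther — so u lies on the Node 1–Node 4 Voronoi edge.

Node 1 and Node 4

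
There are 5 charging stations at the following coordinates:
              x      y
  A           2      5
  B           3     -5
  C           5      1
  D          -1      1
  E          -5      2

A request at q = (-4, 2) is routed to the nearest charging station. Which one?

Since √ is increasing, it suffices to compare squared distances:
|qA|² = (-4−2)² + (2−5)² = 36 + 9 = 45
|qB|² = (-4−3)² + (2−(-5))² = 49 + 49 = 98
|qC|² = (-4−5)² + (2−1)² = 81 + 1 = 82
|qD|² = (-4−(-1))² + (2−1)² = 9 + 1 = 10
|qE|² = (-4−(-5))² + (2−2)² = 1 + 0 = 1
Minimum is at E.

E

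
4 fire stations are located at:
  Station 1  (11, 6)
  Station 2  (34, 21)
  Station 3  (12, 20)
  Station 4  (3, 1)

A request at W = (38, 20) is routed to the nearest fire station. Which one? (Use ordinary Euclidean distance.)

Station 2

Squared Euclidean distances:
d²(W, Station 1) = 729 + 196 = 925
d²(W, Station 2) = 16 + 1 = 17
d²(W, Station 3) = 676 + 0 = 676
d²(W, Station 4) = 1225 + 361 = 1586
Minimum is at Station 2.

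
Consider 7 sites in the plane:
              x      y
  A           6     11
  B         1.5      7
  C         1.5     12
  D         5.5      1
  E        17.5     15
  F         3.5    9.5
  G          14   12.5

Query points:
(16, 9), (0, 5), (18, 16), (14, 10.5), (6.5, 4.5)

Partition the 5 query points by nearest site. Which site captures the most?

(16, 9) — d² to each: A:104, B:214.25, C:219.25, D:174.25, E:38.25, F:156.5, G:16.25 → nearest is G
(0, 5) — d² to each: A:72, B:6.25, C:51.25, D:46.25, E:406.25, F:32.5, G:252.25 → nearest is B
(18, 16) — d² to each: A:169, B:353.25, C:288.25, D:381.25, E:1.25, F:252.5, G:28.25 → nearest is E
(14, 10.5) — d² to each: A:64.25, B:168.5, C:158.5, D:162.5, E:32.5, F:111.25, G:4 → nearest is G
(6.5, 4.5) — d² to each: A:42.5, B:31.25, C:81.25, D:13.25, E:231.25, F:34, G:120.25 → nearest is D
Tally — B:1, D:1, E:1, G:2. G captures the most (2).

G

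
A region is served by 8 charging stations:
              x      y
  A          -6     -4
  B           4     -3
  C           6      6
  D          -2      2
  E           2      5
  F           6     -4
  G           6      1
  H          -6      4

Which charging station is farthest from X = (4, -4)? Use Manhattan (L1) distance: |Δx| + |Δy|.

H

d(X,A) = |4−(-6)| + |-4−(-4)| = 10 + 0 = 10
d(X,B) = |4−4| + |-4−(-3)| = 0 + 1 = 1
d(X,C) = |4−6| + |-4−6| = 2 + 10 = 12
d(X,D) = |4−(-2)| + |-4−2| = 6 + 6 = 12
d(X,E) = |4−2| + |-4−5| = 2 + 9 = 11
d(X,F) = |4−6| + |-4−(-4)| = 2 + 0 = 2
d(X,G) = |4−6| + |-4−1| = 2 + 5 = 7
d(X,H) = |4−(-6)| + |-4−4| = 10 + 8 = 18
The largest is to H.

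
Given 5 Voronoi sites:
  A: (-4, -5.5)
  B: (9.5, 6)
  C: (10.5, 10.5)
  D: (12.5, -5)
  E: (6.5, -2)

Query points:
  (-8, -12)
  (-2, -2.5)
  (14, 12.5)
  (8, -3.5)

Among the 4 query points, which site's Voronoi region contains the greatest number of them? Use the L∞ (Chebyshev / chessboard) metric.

(-8, -12) — d to each: A:6.5, B:18, C:22.5, D:20.5, E:14.5 → nearest is A
(-2, -2.5) — d to each: A:3, B:11.5, C:13, D:14.5, E:8.5 → nearest is A
(14, 12.5) — d to each: A:18, B:6.5, C:3.5, D:17.5, E:14.5 → nearest is C
(8, -3.5) — d to each: A:12, B:9.5, C:14, D:4.5, E:1.5 → nearest is E
Tally — A:2, C:1, E:1. A captures the most (2).

A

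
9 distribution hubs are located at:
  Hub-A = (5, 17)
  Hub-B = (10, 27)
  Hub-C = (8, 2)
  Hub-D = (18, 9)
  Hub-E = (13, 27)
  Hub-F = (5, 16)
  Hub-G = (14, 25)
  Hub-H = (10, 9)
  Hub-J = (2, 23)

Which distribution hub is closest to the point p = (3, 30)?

Hub-J

Since √ is increasing, it suffices to compare squared distances:
d²(p, Hub-A) = (3−5)² + (30−17)² = 4 + 169 = 173
d²(p, Hub-B) = (3−10)² + (30−27)² = 49 + 9 = 58
d²(p, Hub-C) = (3−8)² + (30−2)² = 25 + 784 = 809
d²(p, Hub-D) = (3−18)² + (30−9)² = 225 + 441 = 666
d²(p, Hub-E) = (3−13)² + (30−27)² = 100 + 9 = 109
d²(p, Hub-F) = (3−5)² + (30−16)² = 4 + 196 = 200
d²(p, Hub-G) = (3−14)² + (30−25)² = 121 + 25 = 146
d²(p, Hub-H) = (3−10)² + (30−9)² = 49 + 441 = 490
d²(p, Hub-J) = (3−2)² + (30−23)² = 1 + 49 = 50
Hub-J is nearest.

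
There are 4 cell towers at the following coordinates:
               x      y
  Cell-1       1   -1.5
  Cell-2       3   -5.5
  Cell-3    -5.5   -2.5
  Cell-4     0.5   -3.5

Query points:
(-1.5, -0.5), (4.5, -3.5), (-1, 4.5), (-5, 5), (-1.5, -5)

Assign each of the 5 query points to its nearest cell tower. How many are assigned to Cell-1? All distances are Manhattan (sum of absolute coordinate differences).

2

(-1.5, -0.5) — d to each: Cell-1:3.5, Cell-2:9.5, Cell-3:6, Cell-4:5 → nearest is Cell-1
(4.5, -3.5) — d to each: Cell-1:5.5, Cell-2:3.5, Cell-3:11, Cell-4:4 → nearest is Cell-2
(-1, 4.5) — d to each: Cell-1:8, Cell-2:14, Cell-3:11.5, Cell-4:9.5 → nearest is Cell-1
(-5, 5) — d to each: Cell-1:12.5, Cell-2:18.5, Cell-3:8, Cell-4:14 → nearest is Cell-3
(-1.5, -5) — d to each: Cell-1:6, Cell-2:5, Cell-3:6.5, Cell-4:3.5 → nearest is Cell-4
2 of the 5 points have Cell-1 as nearest.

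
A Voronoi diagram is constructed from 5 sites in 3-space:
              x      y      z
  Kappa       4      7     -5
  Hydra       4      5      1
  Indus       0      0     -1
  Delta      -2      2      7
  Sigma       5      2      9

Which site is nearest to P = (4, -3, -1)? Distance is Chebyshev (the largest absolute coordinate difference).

d(P, Kappa) = max(0, 10, 4) = 10
d(P, Hydra) = max(0, 8, 2) = 8
d(P, Indus) = max(4, 3, 0) = 4
d(P, Delta) = max(6, 5, 8) = 8
d(P, Sigma) = max(1, 5, 10) = 10
Minimum is at Indus.

Indus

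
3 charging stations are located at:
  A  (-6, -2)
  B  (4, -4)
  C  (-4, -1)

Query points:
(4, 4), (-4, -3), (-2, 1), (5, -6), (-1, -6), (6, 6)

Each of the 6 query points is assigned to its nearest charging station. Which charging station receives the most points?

B

(4, 4) — d² to each: A:136, B:64, C:89 → nearest is B
(-4, -3) — d² to each: A:5, B:65, C:4 → nearest is C
(-2, 1) — d² to each: A:25, B:61, C:8 → nearest is C
(5, -6) — d² to each: A:137, B:5, C:106 → nearest is B
(-1, -6) — d² to each: A:41, B:29, C:34 → nearest is B
(6, 6) — d² to each: A:208, B:104, C:149 → nearest is B
Tally — B:4, C:2. B captures the most (4).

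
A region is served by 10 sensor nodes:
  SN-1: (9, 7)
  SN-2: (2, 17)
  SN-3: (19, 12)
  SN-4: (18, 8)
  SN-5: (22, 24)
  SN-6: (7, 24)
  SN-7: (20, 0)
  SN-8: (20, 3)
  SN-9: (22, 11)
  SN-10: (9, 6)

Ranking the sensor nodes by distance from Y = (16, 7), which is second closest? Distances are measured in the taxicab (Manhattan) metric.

SN-1

d(Y, SN-1) = 7 + 0 = 7
d(Y, SN-2) = 14 + 10 = 24
d(Y, SN-3) = 3 + 5 = 8
d(Y, SN-4) = 2 + 1 = 3
d(Y, SN-5) = 6 + 17 = 23
d(Y, SN-6) = 9 + 17 = 26
d(Y, SN-7) = 4 + 7 = 11
d(Y, SN-8) = 4 + 4 = 8
d(Y, SN-9) = 6 + 4 = 10
d(Y, SN-10) = 7 + 1 = 8
Sorted ascending: SN-4, SN-1, SN-3, … — the second-nearest is SN-1.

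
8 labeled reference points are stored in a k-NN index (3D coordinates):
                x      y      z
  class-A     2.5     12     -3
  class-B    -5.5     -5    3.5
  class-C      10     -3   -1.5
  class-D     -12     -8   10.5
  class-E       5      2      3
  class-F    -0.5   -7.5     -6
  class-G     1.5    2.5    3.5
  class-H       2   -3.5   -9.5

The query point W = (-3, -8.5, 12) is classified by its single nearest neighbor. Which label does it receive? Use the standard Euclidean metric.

class-D

Since √ is increasing, it suffices to compare squared distances:
d²(W, class-A) = 30.25 + 420.25 + 225 = 675.5
d²(W, class-B) = 6.25 + 12.25 + 72.25 = 90.75
d²(W, class-C) = 169 + 30.25 + 182.25 = 381.5
d²(W, class-D) = 81 + 0.25 + 2.25 = 83.5
d²(W, class-E) = 64 + 110.25 + 81 = 255.25
d²(W, class-F) = 6.25 + 1 + 324 = 331.25
d²(W, class-G) = 20.25 + 121 + 72.25 = 213.5
d²(W, class-H) = 25 + 25 + 462.25 = 512.25
class-D is nearest.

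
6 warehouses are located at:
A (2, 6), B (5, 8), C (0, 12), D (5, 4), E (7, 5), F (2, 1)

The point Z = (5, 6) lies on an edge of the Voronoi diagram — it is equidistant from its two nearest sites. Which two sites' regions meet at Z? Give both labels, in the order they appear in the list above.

Squared distances from Z to each site:
|ZA|² = (5−2)² + (6−6)² = 9 + 0 = 9
|ZB|² = (5−5)² + (6−8)² = 0 + 4 = 4
|ZC|² = (5−0)² + (6−12)² = 25 + 36 = 61
|ZD|² = (5−5)² + (6−4)² = 0 + 4 = 4
|ZE|² = (5−7)² + (6−5)² = 4 + 1 = 5
|ZF|² = (5−2)² + (6−1)² = 9 + 25 = 34
Z is equidistant from B and D (both at squared distance 4), and every other site is strictly farther — so Z lies on the B–D Voronoi edge.

B and D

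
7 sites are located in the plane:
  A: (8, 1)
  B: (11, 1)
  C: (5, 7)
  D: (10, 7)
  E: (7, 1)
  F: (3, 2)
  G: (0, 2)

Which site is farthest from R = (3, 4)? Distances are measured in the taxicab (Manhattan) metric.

B

d(R,A) = |3−8| + |4−1| = 5 + 3 = 8
d(R,B) = |3−11| + |4−1| = 8 + 3 = 11
d(R,C) = |3−5| + |4−7| = 2 + 3 = 5
d(R,D) = |3−10| + |4−7| = 7 + 3 = 10
d(R,E) = |3−7| + |4−1| = 4 + 3 = 7
d(R,F) = |3−3| + |4−2| = 0 + 2 = 2
d(R,G) = |3−0| + |4−2| = 3 + 2 = 5
The largest is to B.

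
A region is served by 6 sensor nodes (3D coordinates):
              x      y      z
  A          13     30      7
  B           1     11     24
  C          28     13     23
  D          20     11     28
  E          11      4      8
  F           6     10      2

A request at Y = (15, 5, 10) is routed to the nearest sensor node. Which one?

Squared Euclidean distances:
|YA|² = (15−13)² + (5−30)² + (10−7)² = 4 + 625 + 9 = 638
|YB|² = (15−1)² + (5−11)² + (10−24)² = 196 + 36 + 196 = 428
|YC|² = (15−28)² + (5−13)² + (10−23)² = 169 + 64 + 169 = 402
|YD|² = (15−20)² + (5−11)² + (10−28)² = 25 + 36 + 324 = 385
|YE|² = (15−11)² + (5−4)² + (10−8)² = 16 + 1 + 4 = 21
|YF|² = (15−6)² + (5−10)² + (10−2)² = 81 + 25 + 64 = 170
The smallest is to E, so Y lies in the Voronoi region of E.

E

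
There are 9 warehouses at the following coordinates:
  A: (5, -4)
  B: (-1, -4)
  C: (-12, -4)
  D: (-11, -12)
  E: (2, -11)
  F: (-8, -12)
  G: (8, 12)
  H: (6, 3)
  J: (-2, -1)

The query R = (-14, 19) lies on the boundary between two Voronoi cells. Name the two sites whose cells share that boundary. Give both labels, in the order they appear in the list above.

Squared distances from R to each site:
|RA|² = (-14−5)² + (19−(-4))² = 361 + 529 = 890
|RB|² = (-14−(-1))² + (19−(-4))² = 169 + 529 = 698
|RC|² = (-14−(-12))² + (19−(-4))² = 4 + 529 = 533
|RD|² = (-14−(-11))² + (19−(-12))² = 9 + 961 = 970
|RE|² = (-14−2)² + (19−(-11))² = 256 + 900 = 1156
|RF|² = (-14−(-8))² + (19−(-12))² = 36 + 961 = 997
|RG|² = (-14−8)² + (19−12)² = 484 + 49 = 533
|RH|² = (-14−6)² + (19−3)² = 400 + 256 = 656
|RJ|² = (-14−(-2))² + (19−(-1))² = 144 + 400 = 544
R is equidistant from C and G (both at squared distance 533), and every other site is strictly farther — so R lies on the C–G Voronoi edge.

C and G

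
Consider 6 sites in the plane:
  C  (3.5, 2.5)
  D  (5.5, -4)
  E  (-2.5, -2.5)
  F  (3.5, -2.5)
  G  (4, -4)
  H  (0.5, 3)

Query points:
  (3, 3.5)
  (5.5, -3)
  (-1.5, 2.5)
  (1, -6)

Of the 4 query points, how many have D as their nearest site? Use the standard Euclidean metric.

(3, 3.5) — d² to each: C:1.25, D:62.5, E:66.25, F:36.25, G:57.25, H:6.5 → nearest is C
(5.5, -3) — d² to each: C:34.25, D:1, E:64.25, F:4.25, G:3.25, H:61 → nearest is D
(-1.5, 2.5) — d² to each: C:25, D:91.25, E:26, F:50, G:72.5, H:4.25 → nearest is H
(1, -6) — d² to each: C:78.5, D:24.25, E:24.5, F:18.5, G:13, H:81.25 → nearest is G
1 of the 4 points has D as nearest.

1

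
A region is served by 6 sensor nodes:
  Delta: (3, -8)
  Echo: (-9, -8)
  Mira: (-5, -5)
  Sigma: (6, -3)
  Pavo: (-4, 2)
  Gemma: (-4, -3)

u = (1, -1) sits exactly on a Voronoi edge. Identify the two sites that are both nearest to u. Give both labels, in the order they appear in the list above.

Sigma and Gemma

Squared distances from u to each site:
d²(u, Delta) = (1−3)² + (-1−(-8))² = 4 + 49 = 53
d²(u, Echo) = (1−(-9))² + (-1−(-8))² = 100 + 49 = 149
d²(u, Mira) = (1−(-5))² + (-1−(-5))² = 36 + 16 = 52
d²(u, Sigma) = (1−6)² + (-1−(-3))² = 25 + 4 = 29
d²(u, Pavo) = (1−(-4))² + (-1−2)² = 25 + 9 = 34
d²(u, Gemma) = (1−(-4))² + (-1−(-3))² = 25 + 4 = 29
u is equidistant from Sigma and Gemma (both at squared distance 29), and every other site is strictly farther — so u lies on the Sigma–Gemma Voronoi edge.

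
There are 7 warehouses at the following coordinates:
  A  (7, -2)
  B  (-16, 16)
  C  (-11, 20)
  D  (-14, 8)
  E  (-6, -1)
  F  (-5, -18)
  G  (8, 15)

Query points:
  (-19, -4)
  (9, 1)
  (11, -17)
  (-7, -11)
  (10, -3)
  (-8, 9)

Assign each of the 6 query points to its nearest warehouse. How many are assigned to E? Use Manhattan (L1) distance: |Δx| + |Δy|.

1

(-19, -4) — d to each: A:28, B:23, C:32, D:17, E:16, F:28, G:46 → nearest is E
(9, 1) — d to each: A:5, B:40, C:39, D:30, E:17, F:33, G:15 → nearest is A
(11, -17) — d to each: A:19, B:60, C:59, D:50, E:33, F:17, G:35 → nearest is F
(-7, -11) — d to each: A:23, B:36, C:35, D:26, E:11, F:9, G:41 → nearest is F
(10, -3) — d to each: A:4, B:45, C:44, D:35, E:18, F:30, G:20 → nearest is A
(-8, 9) — d to each: A:26, B:15, C:14, D:7, E:12, F:30, G:22 → nearest is D
1 of the 6 points has E as nearest.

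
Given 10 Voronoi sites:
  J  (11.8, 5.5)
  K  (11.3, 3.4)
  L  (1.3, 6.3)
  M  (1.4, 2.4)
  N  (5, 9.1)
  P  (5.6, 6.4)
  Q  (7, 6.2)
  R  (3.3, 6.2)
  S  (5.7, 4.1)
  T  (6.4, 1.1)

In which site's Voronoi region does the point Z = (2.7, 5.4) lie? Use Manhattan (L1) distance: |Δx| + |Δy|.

d(Z,J) = |2.7−11.8| + |5.4−5.5| = 9.1 + 0.1 = 9.2
d(Z,K) = |2.7−11.3| + |5.4−3.4| = 8.6 + 2 = 10.6
d(Z,L) = |2.7−1.3| + |5.4−6.3| = 1.4 + 0.9 = 2.3
d(Z,M) = |2.7−1.4| + |5.4−2.4| = 1.3 + 3 = 4.3
d(Z,N) = |2.7−5| + |5.4−9.1| = 2.3 + 3.7 = 6
d(Z,P) = |2.7−5.6| + |5.4−6.4| = 2.9 + 1 = 3.9
d(Z,Q) = |2.7−7| + |5.4−6.2| = 4.3 + 0.8 = 5.1
d(Z,R) = |2.7−3.3| + |5.4−6.2| = 0.6 + 0.8 = 1.4
d(Z,S) = |2.7−5.7| + |5.4−4.1| = 3 + 1.3 = 4.3
d(Z,T) = |2.7−6.4| + |5.4−1.1| = 3.7 + 4.3 = 8
The smallest is to R, so Z lies in the Voronoi region of R.

R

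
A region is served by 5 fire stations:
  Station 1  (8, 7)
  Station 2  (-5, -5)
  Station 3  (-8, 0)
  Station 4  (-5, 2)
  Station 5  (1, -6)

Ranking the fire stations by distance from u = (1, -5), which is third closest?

Station 4

Squared Euclidean distances:
d²(u, Station 1) = 49 + 144 = 193
d²(u, Station 2) = 36 + 0 = 36
d²(u, Station 3) = 81 + 25 = 106
d²(u, Station 4) = 36 + 49 = 85
d²(u, Station 5) = 0 + 1 = 1
Sorted ascending: Station 5, Station 2, Station 4, Station 3, … — the third-nearest is Station 4.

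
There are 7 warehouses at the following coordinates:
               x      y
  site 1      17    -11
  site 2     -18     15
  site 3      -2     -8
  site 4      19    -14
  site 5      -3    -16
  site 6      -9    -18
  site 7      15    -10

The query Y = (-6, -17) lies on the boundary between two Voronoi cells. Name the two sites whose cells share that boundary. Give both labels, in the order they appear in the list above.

site 5 and site 6

Squared distances from Y to each site:
d²(Y, site 1) = (-6−17)² + (-17−(-11))² = 529 + 36 = 565
d²(Y, site 2) = (-6−(-18))² + (-17−15)² = 144 + 1024 = 1168
d²(Y, site 3) = (-6−(-2))² + (-17−(-8))² = 16 + 81 = 97
d²(Y, site 4) = (-6−19)² + (-17−(-14))² = 625 + 9 = 634
d²(Y, site 5) = (-6−(-3))² + (-17−(-16))² = 9 + 1 = 10
d²(Y, site 6) = (-6−(-9))² + (-17−(-18))² = 9 + 1 = 10
d²(Y, site 7) = (-6−15)² + (-17−(-10))² = 441 + 49 = 490
Y is equidistant from site 5 and site 6 (both at squared distance 10), and every other site is strictly farther — so Y lies on the site 5–site 6 Voronoi edge.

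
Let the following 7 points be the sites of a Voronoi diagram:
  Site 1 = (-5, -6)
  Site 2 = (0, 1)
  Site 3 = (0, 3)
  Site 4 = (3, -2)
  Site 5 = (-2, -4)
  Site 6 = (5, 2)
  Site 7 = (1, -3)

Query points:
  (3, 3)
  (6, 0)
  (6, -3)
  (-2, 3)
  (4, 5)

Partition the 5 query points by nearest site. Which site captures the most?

Site 6

(3, 3) — d² to each: Site 1:145, Site 2:13, Site 3:9, Site 4:25, Site 5:74, Site 6:5, Site 7:40 → nearest is Site 6
(6, 0) — d² to each: Site 1:157, Site 2:37, Site 3:45, Site 4:13, Site 5:80, Site 6:5, Site 7:34 → nearest is Site 6
(6, -3) — d² to each: Site 1:130, Site 2:52, Site 3:72, Site 4:10, Site 5:65, Site 6:26, Site 7:25 → nearest is Site 4
(-2, 3) — d² to each: Site 1:90, Site 2:8, Site 3:4, Site 4:50, Site 5:49, Site 6:50, Site 7:45 → nearest is Site 3
(4, 5) — d² to each: Site 1:202, Site 2:32, Site 3:20, Site 4:50, Site 5:117, Site 6:10, Site 7:73 → nearest is Site 6
Tally — Site 3:1, Site 4:1, Site 6:3. Site 6 captures the most (3).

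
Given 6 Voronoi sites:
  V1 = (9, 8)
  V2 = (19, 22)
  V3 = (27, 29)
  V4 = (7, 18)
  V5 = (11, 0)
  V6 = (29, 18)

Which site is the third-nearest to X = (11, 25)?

Compare squared distances (the ordering matches that of the actual distances):
|XV1|² = (11−9)² + (25−8)² = 4 + 289 = 293
|XV2|² = (11−19)² + (25−22)² = 64 + 9 = 73
|XV3|² = (11−27)² + (25−29)² = 256 + 16 = 272
|XV4|² = (11−7)² + (25−18)² = 16 + 49 = 65
|XV5|² = (11−11)² + (25−0)² = 0 + 625 = 625
|XV6|² = (11−29)² + (25−18)² = 324 + 49 = 373
Sorted ascending: V4, V2, V3, V1, … — the third-nearest is V3.

V3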